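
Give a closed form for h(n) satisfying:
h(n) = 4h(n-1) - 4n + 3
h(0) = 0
First-order linear with linear forcing.
Homogeneous solution: h_h(n) = A·(4)^n.
Try particular h_p(n) = pn + q. Substituting:
  pn + q = 4(p(n-1) + q) - 4n + 3.
Matching the n-coefficient: p = 4p - 4 ⇒ p = \frac{4}{3}.
Matching constants: q = -4p + 4q + 3 ⇒ q = \frac{7}{9}.
General: h(n) = A·(4)^n + \frac{4 n}{3} + \frac{7}{9}.
Apply h(0) = 0: A + \frac{7}{9} = 0 ⇒ A = - \frac{7}{9}.
So h(n) = - \frac{7 \cdot 4^{n}}{9} + \frac{4 n}{3} + \frac{7}{9}.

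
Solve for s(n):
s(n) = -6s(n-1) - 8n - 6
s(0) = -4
First-order linear with linear forcing.
Homogeneous solution: s_h(n) = A·(-6)^n.
Try particular s_p(n) = pn + q. Substituting:
  pn + q = -6(p(n-1) + q) - 8n - 6.
Matching the n-coefficient: p = -6p - 8 ⇒ p = - \frac{8}{7}.
Matching constants: q = 6p - 6q - 6 ⇒ q = - \frac{90}{49}.
General: s(n) = A·(-6)^n - \frac{8 n}{7} - \frac{90}{49}.
Apply s(0) = -4: A - \frac{90}{49} = -4 ⇒ A = - \frac{106}{49}.
So s(n) = - \frac{106 \left(-6\right)^{n}}{49} - \frac{8 n}{7} - \frac{90}{49}.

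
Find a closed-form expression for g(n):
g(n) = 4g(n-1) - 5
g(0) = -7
First-order linear non-homogeneous.
Homogeneous solution: g_h(n) = A·(4)^n.
Try constant particular solution g_p = K: K = 4K - 5 ⇒ K = \frac{5}{3}.
General: g(n) = A·(4)^n + \frac{5}{3}.
Apply g(0) = -7: A + \frac{5}{3} = -7 ⇒ A = - \frac{26}{3}.
So g(n) = \frac{5}{3} - \frac{26 \cdot 4^{n}}{3}.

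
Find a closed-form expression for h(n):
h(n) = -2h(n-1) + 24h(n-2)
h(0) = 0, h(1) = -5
Characteristic equation: x² + 2x - 24 = 0, which factors as (x - (4))(x - (-6)) = 0.
Roots r₁ = 4, r₂ = -6 (distinct).
General solution: h(n) = A·(4)^n + B·(-6)^n.
From h(0) = 0: A + B = 0.
From h(1) = -5: 4A - 6B = -5.
Solving: A = - \frac{1}{2}, B = \frac{1}{2}.
So h(n) = \frac{\left(-6\right)^{n}}{2} - \frac{4^{n}}{2}.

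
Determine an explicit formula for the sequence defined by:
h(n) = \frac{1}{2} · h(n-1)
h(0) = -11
Pure geometric recurrence with ratio \frac{1}{2}.
By induction h(n) = h(0) · (\frac{1}{2})^n = - 11 \cdot 2^{- n}.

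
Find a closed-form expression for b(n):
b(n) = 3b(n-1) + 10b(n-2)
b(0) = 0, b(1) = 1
Characteristic equation: x² - 3x - 10 = 0, which factors as (x - (-2))(x - (5)) = 0.
Roots r₁ = -2, r₂ = 5 (distinct).
General solution: b(n) = A·(-2)^n + B·(5)^n.
From b(0) = 0: A + B = 0.
From b(1) = 1: -2A + 5B = 1.
Solving: A = - \frac{1}{7}, B = \frac{1}{7}.
So b(n) = - \frac{\left(-2\right)^{n}}{7} + \frac{5^{n}}{7}.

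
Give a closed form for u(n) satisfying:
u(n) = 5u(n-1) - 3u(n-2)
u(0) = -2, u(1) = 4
Characteristic equation: x² - 5x + 3 = 0.
Discriminant Δ = (5)² + 4·(-3) = 13.
Roots r₁,₂ = (5 ± √13)/2, so r₁ = \frac{\sqrt{13}}{2} + \frac{5}{2}, r₂ = \frac{5}{2} - \frac{\sqrt{13}}{2}.
General solution: u(n) = A·r₁^n + B·r₂^n.
From the initial conditions, A + B = -2 and r₁A + r₂B = 4.
Since r₁ - r₂ = √13: A = (4 - (-2)r₂)/√13 = -1 + \frac{9 \sqrt{13}}{13}, and B = -2 - A = - \frac{9 \sqrt{13}}{13} - 1.
So u(n) = \left(-1 + \frac{9 \sqrt{13}}{13}\right)\left(\frac{\sqrt{13}}{2} + \frac{5}{2}\right)^n + \left(- \frac{9 \sqrt{13}}{13} - 1\right)\left(\frac{5}{2} - \frac{\sqrt{13}}{2}\right)^n.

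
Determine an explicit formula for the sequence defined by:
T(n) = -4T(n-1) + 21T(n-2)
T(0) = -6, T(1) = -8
Characteristic equation: x² + 4x - 21 = 0, which factors as (x - (3))(x - (-7)) = 0.
Roots r₁ = 3, r₂ = -7 (distinct).
General solution: T(n) = A·(3)^n + B·(-7)^n.
From T(0) = -6: A + B = -6.
From T(1) = -8: 3A - 7B = -8.
Solving: A = -5, B = -1.
So T(n) = - \left(-7\right)^{n} - 5 \cdot 3^{n}.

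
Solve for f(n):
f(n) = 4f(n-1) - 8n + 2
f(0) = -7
First-order linear with linear forcing.
Homogeneous solution: f_h(n) = A·(4)^n.
Try particular f_p(n) = pn + q. Substituting:
  pn + q = 4(p(n-1) + q) - 8n + 2.
Matching the n-coefficient: p = 4p - 8 ⇒ p = \frac{8}{3}.
Matching constants: q = -4p + 4q + 2 ⇒ q = \frac{26}{9}.
General: f(n) = A·(4)^n + \frac{8 n}{3} + \frac{26}{9}.
Apply f(0) = -7: A + \frac{26}{9} = -7 ⇒ A = - \frac{89}{9}.
So f(n) = - \frac{89 \cdot 4^{n}}{9} + \frac{8 n}{3} + \frac{26}{9}.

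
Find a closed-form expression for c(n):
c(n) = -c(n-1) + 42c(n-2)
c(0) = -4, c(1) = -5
Characteristic equation: x² + x - 42 = 0, which factors as (x - (6))(x - (-7)) = 0.
Roots r₁ = 6, r₂ = -7 (distinct).
General solution: c(n) = A·(6)^n + B·(-7)^n.
From c(0) = -4: A + B = -4.
From c(1) = -5: 6A - 7B = -5.
Solving: A = - \frac{33}{13}, B = - \frac{19}{13}.
So c(n) = - \frac{19 \left(-7\right)^{n}}{13} - \frac{33 \cdot 6^{n}}{13}.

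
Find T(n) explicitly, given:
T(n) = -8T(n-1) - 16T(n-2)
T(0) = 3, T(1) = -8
Characteristic equation: x² + 8x + 16 = 0, which is (x - (-4))².
Repeated root r = -4.
General solution: T(n) = (A + Bn)·(-4)^n.
From T(0) = 3: A = 3.
From T(1) = -8: (A + B)·(-4) = -8 ⇒ B = -1.
So T(n) = \left(3 - n\right) \cdot (-4)^n.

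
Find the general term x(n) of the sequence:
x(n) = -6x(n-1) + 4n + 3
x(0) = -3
First-order linear with linear forcing.
Homogeneous solution: x_h(n) = A·(-6)^n.
Try particular x_p(n) = pn + q. Substituting:
  pn + q = -6(p(n-1) + q) + 4n + 3.
Matching the n-coefficient: p = -6p + 4 ⇒ p = \frac{4}{7}.
Matching constants: q = 6p - 6q + 3 ⇒ q = \frac{45}{49}.
General: x(n) = A·(-6)^n + \frac{4 n}{7} + \frac{45}{49}.
Apply x(0) = -3: A + \frac{45}{49} = -3 ⇒ A = - \frac{192}{49}.
So x(n) = - \frac{192 \left(-6\right)^{n}}{49} + \frac{4 n}{7} + \frac{45}{49}.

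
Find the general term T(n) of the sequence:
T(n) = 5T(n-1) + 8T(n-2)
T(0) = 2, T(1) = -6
Characteristic equation: x² - 5x - 8 = 0.
Discriminant Δ = (5)² + 4·(8) = 57.
Roots r₁,₂ = (5 ± √57)/2, so r₁ = \frac{5}{2} + \frac{\sqrt{57}}{2}, r₂ = \frac{5}{2} - \frac{\sqrt{57}}{2}.
General solution: T(n) = A·r₁^n + B·r₂^n.
From the initial conditions, A + B = 2 and r₁A + r₂B = -6.
Since r₁ - r₂ = √57: A = (-6 - (2)r₂)/√57 = 1 - \frac{11 \sqrt{57}}{57}, and B = 2 - A = 1 + \frac{11 \sqrt{57}}{57}.
So T(n) = \left(1 - \frac{11 \sqrt{57}}{57}\right)\left(\frac{5}{2} + \frac{\sqrt{57}}{2}\right)^n + \left(1 + \frac{11 \sqrt{57}}{57}\right)\left(\frac{5}{2} - \frac{\sqrt{57}}{2}\right)^n.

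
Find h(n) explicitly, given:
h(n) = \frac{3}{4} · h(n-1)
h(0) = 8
Pure geometric recurrence with ratio \frac{3}{4}.
By induction h(n) = h(0) · (\frac{3}{4})^n = 8 \left(\frac{3}{4}\right)^{n}.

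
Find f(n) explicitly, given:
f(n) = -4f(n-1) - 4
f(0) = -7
First-order linear non-homogeneous.
Homogeneous solution: f_h(n) = A·(-4)^n.
Try constant particular solution f_p = K: K = -4K - 4 ⇒ K = - \frac{4}{5}.
General: f(n) = A·(-4)^n - \frac{4}{5}.
Apply f(0) = -7: A - \frac{4}{5} = -7 ⇒ A = - \frac{31}{5}.
So f(n) = - \frac{31 \left(-4\right)^{n}}{5} - \frac{4}{5}.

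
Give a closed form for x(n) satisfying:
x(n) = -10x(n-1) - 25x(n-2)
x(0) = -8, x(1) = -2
Characteristic equation: x² + 10x + 25 = 0, which is (x - (-5))².
Repeated root r = -5.
General solution: x(n) = (A + Bn)·(-5)^n.
From x(0) = -8: A = -8.
From x(1) = -2: (A + B)·(-5) = -2 ⇒ B = \frac{42}{5}.
So x(n) = \left(\frac{42 n}{5} - 8\right) \cdot (-5)^n.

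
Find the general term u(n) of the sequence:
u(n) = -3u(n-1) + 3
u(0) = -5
First-order linear non-homogeneous.
Homogeneous solution: u_h(n) = A·(-3)^n.
Try constant particular solution u_p = K: K = -3K + 3 ⇒ K = \frac{3}{4}.
General: u(n) = A·(-3)^n + \frac{3}{4}.
Apply u(0) = -5: A + \frac{3}{4} = -5 ⇒ A = - \frac{23}{4}.
So u(n) = \frac{3}{4} - \frac{23 \left(-3\right)^{n}}{4}.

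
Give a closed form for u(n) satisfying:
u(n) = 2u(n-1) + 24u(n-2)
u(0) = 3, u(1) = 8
Characteristic equation: x² - 2x - 24 = 0, which factors as (x - (6))(x - (-4)) = 0.
Roots r₁ = 6, r₂ = -4 (distinct).
General solution: u(n) = A·(6)^n + B·(-4)^n.
From u(0) = 3: A + B = 3.
From u(1) = 8: 6A - 4B = 8.
Solving: A = 2, B = 1.
So u(n) = \left(-4\right)^{n} + 2 \cdot 6^{n}.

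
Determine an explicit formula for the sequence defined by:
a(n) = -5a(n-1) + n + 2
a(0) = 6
First-order linear with linear forcing.
Homogeneous solution: a_h(n) = A·(-5)^n.
Try particular a_p(n) = pn + q. Substituting:
  pn + q = -5(p(n-1) + q) + n + 2.
Matching the n-coefficient: p = -5p + 1 ⇒ p = \frac{1}{6}.
Matching constants: q = 5p - 5q + 2 ⇒ q = \frac{17}{36}.
General: a(n) = A·(-5)^n + \frac{n}{6} + \frac{17}{36}.
Apply a(0) = 6: A + \frac{17}{36} = 6 ⇒ A = \frac{199}{36}.
So a(n) = \frac{199 \left(-5\right)^{n}}{36} + \frac{n}{6} + \frac{17}{36}.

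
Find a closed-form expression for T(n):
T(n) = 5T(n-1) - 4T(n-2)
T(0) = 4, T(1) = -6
Characteristic equation: x² - 5x + 4 = 0, which factors as (x - (4))(x - (1)) = 0.
Roots r₁ = 4, r₂ = 1 (distinct).
General solution: T(n) = A·(4)^n + B·(1)^n.
From T(0) = 4: A + B = 4.
From T(1) = -6: 4A + B = -6.
Solving: A = - \frac{10}{3}, B = \frac{22}{3}.
So T(n) = \frac{22}{3} - \frac{10 \cdot 4^{n}}{3}.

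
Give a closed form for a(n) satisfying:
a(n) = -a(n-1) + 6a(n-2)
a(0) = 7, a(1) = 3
Characteristic equation: x² + x - 6 = 0, which factors as (x - (2))(x - (-3)) = 0.
Roots r₁ = 2, r₂ = -3 (distinct).
General solution: a(n) = A·(2)^n + B·(-3)^n.
From a(0) = 7: A + B = 7.
From a(1) = 3: 2A - 3B = 3.
Solving: A = \frac{24}{5}, B = \frac{11}{5}.
So a(n) = \frac{11 \left(-3\right)^{n}}{5} + \frac{24 \cdot 2^{n}}{5}.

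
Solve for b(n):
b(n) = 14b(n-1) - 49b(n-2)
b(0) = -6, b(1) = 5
Characteristic equation: x² - 14x + 49 = 0, which is (x - (7))².
Repeated root r = 7.
General solution: b(n) = (A + Bn)·(7)^n.
From b(0) = -6: A = -6.
From b(1) = 5: (A + B)·(7) = 5 ⇒ B = \frac{47}{7}.
So b(n) = \left(\frac{47 n}{7} - 6\right) \cdot (7)^n.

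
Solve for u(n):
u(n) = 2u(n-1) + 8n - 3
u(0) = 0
First-order linear with linear forcing.
Homogeneous solution: u_h(n) = A·(2)^n.
Try particular u_p(n) = pn + q. Substituting:
  pn + q = 2(p(n-1) + q) + 8n - 3.
Matching the n-coefficient: p = 2p + 8 ⇒ p = -8.
Matching constants: q = -2p + 2q - 3 ⇒ q = -13.
General: u(n) = A·(2)^n - 8 n - 13.
Apply u(0) = 0: A - 13 = 0 ⇒ A = 13.
So u(n) = 13 \cdot 2^{n} - 8 n - 13.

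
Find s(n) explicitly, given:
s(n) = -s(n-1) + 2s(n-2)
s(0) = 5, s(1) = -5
Characteristic equation: x² + x - 2 = 0, which factors as (x - (-2))(x - (1)) = 0.
Roots r₁ = -2, r₂ = 1 (distinct).
General solution: s(n) = A·(-2)^n + B·(1)^n.
From s(0) = 5: A + B = 5.
From s(1) = -5: -2A + B = -5.
Solving: A = \frac{10}{3}, B = \frac{5}{3}.
So s(n) = \frac{10 \left(-2\right)^{n}}{3} + \frac{5}{3}.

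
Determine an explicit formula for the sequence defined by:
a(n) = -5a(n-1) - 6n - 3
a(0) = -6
First-order linear with linear forcing.
Homogeneous solution: a_h(n) = A·(-5)^n.
Try particular a_p(n) = pn + q. Substituting:
  pn + q = -5(p(n-1) + q) - 6n - 3.
Matching the n-coefficient: p = -5p - 6 ⇒ p = -1.
Matching constants: q = 5p - 5q - 3 ⇒ q = - \frac{4}{3}.
General: a(n) = A·(-5)^n - n - \frac{4}{3}.
Apply a(0) = -6: A - \frac{4}{3} = -6 ⇒ A = - \frac{14}{3}.
So a(n) = - \frac{14 \left(-5\right)^{n}}{3} - n - \frac{4}{3}.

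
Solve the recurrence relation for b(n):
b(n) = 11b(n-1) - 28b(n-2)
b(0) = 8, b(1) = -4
Characteristic equation: x² - 11x + 28 = 0, which factors as (x - (4))(x - (7)) = 0.
Roots r₁ = 4, r₂ = 7 (distinct).
General solution: b(n) = A·(4)^n + B·(7)^n.
From b(0) = 8: A + B = 8.
From b(1) = -4: 4A + 7B = -4.
Solving: A = 20, B = -12.
So b(n) = 20 \cdot 4^{n} - 12 \cdot 7^{n}.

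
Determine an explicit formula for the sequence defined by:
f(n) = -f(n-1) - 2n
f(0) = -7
First-order linear with linear forcing.
Homogeneous solution: f_h(n) = A·(-1)^n.
Try particular f_p(n) = pn + q. Substituting:
  pn + q = -(p(n-1) + q) - 2n.
Matching the n-coefficient: p = -p - 2 ⇒ p = -1.
Matching constants: q = p - q ⇒ q = - \frac{1}{2}.
General: f(n) = A·(-1)^n - n - \frac{1}{2}.
Apply f(0) = -7: A - \frac{1}{2} = -7 ⇒ A = - \frac{13}{2}.
So f(n) = - \frac{13 \left(-1\right)^{n}}{2} - n - \frac{1}{2}.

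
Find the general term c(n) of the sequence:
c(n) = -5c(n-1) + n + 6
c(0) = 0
First-order linear with linear forcing.
Homogeneous solution: c_h(n) = A·(-5)^n.
Try particular c_p(n) = pn + q. Substituting:
  pn + q = -5(p(n-1) + q) + n + 6.
Matching the n-coefficient: p = -5p + 1 ⇒ p = \frac{1}{6}.
Matching constants: q = 5p - 5q + 6 ⇒ q = \frac{41}{36}.
General: c(n) = A·(-5)^n + \frac{n}{6} + \frac{41}{36}.
Apply c(0) = 0: A + \frac{41}{36} = 0 ⇒ A = - \frac{41}{36}.
So c(n) = - \frac{41 \left(-5\right)^{n}}{36} + \frac{n}{6} + \frac{41}{36}.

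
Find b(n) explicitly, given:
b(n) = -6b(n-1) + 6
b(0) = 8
First-order linear non-homogeneous.
Homogeneous solution: b_h(n) = A·(-6)^n.
Try constant particular solution b_p = K: K = -6K + 6 ⇒ K = \frac{6}{7}.
General: b(n) = A·(-6)^n + \frac{6}{7}.
Apply b(0) = 8: A + \frac{6}{7} = 8 ⇒ A = \frac{50}{7}.
So b(n) = \frac{50 \left(-6\right)^{n}}{7} + \frac{6}{7}.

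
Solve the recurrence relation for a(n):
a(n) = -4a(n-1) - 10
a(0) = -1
First-order linear non-homogeneous.
Homogeneous solution: a_h(n) = A·(-4)^n.
Try constant particular solution a_p = K: K = -4K - 10 ⇒ K = -2.
General: a(n) = A·(-4)^n - 2.
Apply a(0) = -1: A - 2 = -1 ⇒ A = 1.
So a(n) = \left(-4\right)^{n} - 2.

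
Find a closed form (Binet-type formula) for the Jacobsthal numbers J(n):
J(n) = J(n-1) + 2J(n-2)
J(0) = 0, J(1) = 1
This is the Jacobsthal sequence.
Characteristic equation: x² - x - 2 = 0; roots r₁ = 2, r₂ = -1.
General: J(n) = A·r₁^n + B·r₂^n. Solving with J(0)=0, J(1)=1 gives A = \frac{1}{3}, B = - \frac{1}{3}.
So J(n) = - \frac{\left(-1\right)^{n}}{3} + \frac{2^{n}}{3}.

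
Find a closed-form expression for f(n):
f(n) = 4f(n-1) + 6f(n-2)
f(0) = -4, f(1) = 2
Characteristic equation: x² - 4x - 6 = 0.
Discriminant Δ = (4)² + 4·(6) = 40.
Roots r₁,₂ = (4 ± √40)/2, so r₁ = 2 + \sqrt{10}, r₂ = 2 - \sqrt{10}.
General solution: f(n) = A·r₁^n + B·r₂^n.
From the initial conditions, A + B = -4 and r₁A + r₂B = 2.
Since r₁ - r₂ = √40: A = (2 - (-4)r₂)/√40 = -2 + \frac{\sqrt{10}}{2}, and B = -4 - A = -2 - \frac{\sqrt{10}}{2}.
So f(n) = \left(-2 + \frac{\sqrt{10}}{2}\right)\left(2 + \sqrt{10}\right)^n + \left(-2 - \frac{\sqrt{10}}{2}\right)\left(2 - \sqrt{10}\right)^n.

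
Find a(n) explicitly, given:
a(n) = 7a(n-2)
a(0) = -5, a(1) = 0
Characteristic equation: x² - 7 = 0.
Discriminant Δ = (0)² + 4·(7) = 28.
Roots r₁,₂ = (0 ± √28)/2, so r₁ = \sqrt{7}, r₂ = - \sqrt{7}.
General solution: a(n) = A·r₁^n + B·r₂^n.
From the initial conditions, A + B = -5 and r₁A + r₂B = 0.
Since r₁ - r₂ = √28: A = (0 - (-5)r₂)/√28 = - \frac{5}{2}, and B = -5 - A = - \frac{5}{2}.
So a(n) = \left(- \frac{5}{2}\right)\left(\sqrt{7}\right)^n + \left(- \frac{5}{2}\right)\left(- \sqrt{7}\right)^n.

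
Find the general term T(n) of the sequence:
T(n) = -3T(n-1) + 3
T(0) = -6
First-order linear non-homogeneous.
Homogeneous solution: T_h(n) = A·(-3)^n.
Try constant particular solution T_p = K: K = -3K + 3 ⇒ K = \frac{3}{4}.
General: T(n) = A·(-3)^n + \frac{3}{4}.
Apply T(0) = -6: A + \frac{3}{4} = -6 ⇒ A = - \frac{27}{4}.
So T(n) = \frac{3}{4} - \frac{27 \left(-3\right)^{n}}{4}.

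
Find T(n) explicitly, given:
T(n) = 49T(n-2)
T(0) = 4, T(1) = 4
Characteristic equation: x² - 49 = 0, which factors as (x - (-7))(x - (7)) = 0.
Roots r₁ = -7, r₂ = 7 (distinct).
General solution: T(n) = A·(-7)^n + B·(7)^n.
From T(0) = 4: A + B = 4.
From T(1) = 4: -7A + 7B = 4.
Solving: A = \frac{12}{7}, B = \frac{16}{7}.
So T(n) = \frac{12 \left(-7\right)^{n}}{7} + \frac{16 \cdot 7^{n}}{7}.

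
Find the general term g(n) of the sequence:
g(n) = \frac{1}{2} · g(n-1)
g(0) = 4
Pure geometric recurrence with ratio \frac{1}{2}.
By induction g(n) = g(0) · (\frac{1}{2})^n = 4 \cdot 2^{- n}.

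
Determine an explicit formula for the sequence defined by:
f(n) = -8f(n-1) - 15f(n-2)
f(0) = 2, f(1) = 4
Characteristic equation: x² + 8x + 15 = 0, which factors as (x - (-5))(x - (-3)) = 0.
Roots r₁ = -5, r₂ = -3 (distinct).
General solution: f(n) = A·(-5)^n + B·(-3)^n.
From f(0) = 2: A + B = 2.
From f(1) = 4: -5A - 3B = 4.
Solving: A = -5, B = 7.
So f(n) = 7 \left(-3\right)^{n} - 5 \left(-5\right)^{n}.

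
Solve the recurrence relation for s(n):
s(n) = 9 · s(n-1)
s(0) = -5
Pure geometric recurrence with ratio 9.
By induction s(n) = s(0) · (9)^n = - 5 \cdot 9^{n}.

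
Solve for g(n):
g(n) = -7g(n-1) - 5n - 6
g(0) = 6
First-order linear with linear forcing.
Homogeneous solution: g_h(n) = A·(-7)^n.
Try particular g_p(n) = pn + q. Substituting:
  pn + q = -7(p(n-1) + q) - 5n - 6.
Matching the n-coefficient: p = -7p - 5 ⇒ p = - \frac{5}{8}.
Matching constants: q = 7p - 7q - 6 ⇒ q = - \frac{83}{64}.
General: g(n) = A·(-7)^n - \frac{5 n}{8} - \frac{83}{64}.
Apply g(0) = 6: A - \frac{83}{64} = 6 ⇒ A = \frac{467}{64}.
So g(n) = \frac{467 \left(-7\right)^{n}}{64} - \frac{5 n}{8} - \frac{83}{64}.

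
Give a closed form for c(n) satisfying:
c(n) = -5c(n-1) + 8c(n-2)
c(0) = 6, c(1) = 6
Characteristic equation: x² + 5x - 8 = 0.
Discriminant Δ = (-5)² + 4·(8) = 57.
Roots r₁,₂ = (-5 ± √57)/2, so r₁ = - \frac{5}{2} + \frac{\sqrt{57}}{2}, r₂ = - \frac{\sqrt{57}}{2} - \frac{5}{2}.
General solution: c(n) = A·r₁^n + B·r₂^n.
From the initial conditions, A + B = 6 and r₁A + r₂B = 6.
Since r₁ - r₂ = √57: A = (6 - (6)r₂)/√57 = \frac{7 \sqrt{57}}{19} + 3, and B = 6 - A = 3 - \frac{7 \sqrt{57}}{19}.
So c(n) = \left(\frac{7 \sqrt{57}}{19} + 3\right)\left(- \frac{5}{2} + \frac{\sqrt{57}}{2}\right)^n + \left(3 - \frac{7 \sqrt{57}}{19}\right)\left(- \frac{\sqrt{57}}{2} - \frac{5}{2}\right)^n.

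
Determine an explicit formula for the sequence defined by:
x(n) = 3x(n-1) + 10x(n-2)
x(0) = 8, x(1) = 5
Characteristic equation: x² - 3x - 10 = 0, which factors as (x - (5))(x - (-2)) = 0.
Roots r₁ = 5, r₂ = -2 (distinct).
General solution: x(n) = A·(5)^n + B·(-2)^n.
From x(0) = 8: A + B = 8.
From x(1) = 5: 5A - 2B = 5.
Solving: A = 3, B = 5.
So x(n) = 5 \left(-2\right)^{n} + 3 \cdot 5^{n}.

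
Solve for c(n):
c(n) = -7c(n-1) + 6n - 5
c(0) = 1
First-order linear with linear forcing.
Homogeneous solution: c_h(n) = A·(-7)^n.
Try particular c_p(n) = pn + q. Substituting:
  pn + q = -7(p(n-1) + q) + 6n - 5.
Matching the n-coefficient: p = -7p + 6 ⇒ p = \frac{3}{4}.
Matching constants: q = 7p - 7q - 5 ⇒ q = \frac{1}{32}.
General: c(n) = A·(-7)^n + \frac{3 n}{4} + \frac{1}{32}.
Apply c(0) = 1: A + \frac{1}{32} = 1 ⇒ A = \frac{31}{32}.
So c(n) = \frac{31 \left(-7\right)^{n}}{32} + \frac{3 n}{4} + \frac{1}{32}.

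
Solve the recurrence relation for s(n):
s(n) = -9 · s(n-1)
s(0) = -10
Pure geometric recurrence with ratio -9.
By induction s(n) = s(0) · (-9)^n = - 10 \left(-9\right)^{n}.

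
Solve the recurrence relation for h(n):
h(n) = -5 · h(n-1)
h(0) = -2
Pure geometric recurrence with ratio -5.
By induction h(n) = h(0) · (-5)^n = - 2 \left(-5\right)^{n}.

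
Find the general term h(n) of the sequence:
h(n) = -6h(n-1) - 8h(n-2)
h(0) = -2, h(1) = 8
Characteristic equation: x² + 6x + 8 = 0, which factors as (x - (-2))(x - (-4)) = 0.
Roots r₁ = -2, r₂ = -4 (distinct).
General solution: h(n) = A·(-2)^n + B·(-4)^n.
From h(0) = -2: A + B = -2.
From h(1) = 8: -2A - 4B = 8.
Solving: A = 0, B = -2.
So h(n) = - 2 \left(-4\right)^{n}.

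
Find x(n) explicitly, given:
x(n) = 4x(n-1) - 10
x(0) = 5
First-order linear non-homogeneous.
Homogeneous solution: x_h(n) = A·(4)^n.
Try constant particular solution x_p = K: K = 4K - 10 ⇒ K = \frac{10}{3}.
General: x(n) = A·(4)^n + \frac{10}{3}.
Apply x(0) = 5: A + \frac{10}{3} = 5 ⇒ A = \frac{5}{3}.
So x(n) = \frac{5 \cdot 4^{n}}{3} + \frac{10}{3}.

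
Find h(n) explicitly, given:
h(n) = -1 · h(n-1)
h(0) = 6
Pure geometric recurrence with ratio -1.
By induction h(n) = h(0) · (-1)^n = 6 \left(-1\right)^{n}.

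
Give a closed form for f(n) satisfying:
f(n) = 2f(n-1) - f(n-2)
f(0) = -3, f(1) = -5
Characteristic equation: x² - 2x + 1 = 0, which is (x - (1))².
Repeated root r = 1.
General solution: f(n) = (A + Bn)·(1)^n.
From f(0) = -3: A = -3.
From f(1) = -5: (A + B)·(1) = -5 ⇒ B = -2.
So f(n) = \left(- 2 n - 3\right) \cdot (1)^n.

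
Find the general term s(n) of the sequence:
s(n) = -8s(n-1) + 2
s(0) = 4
First-order linear non-homogeneous.
Homogeneous solution: s_h(n) = A·(-8)^n.
Try constant particular solution s_p = K: K = -8K + 2 ⇒ K = \frac{2}{9}.
General: s(n) = A·(-8)^n + \frac{2}{9}.
Apply s(0) = 4: A + \frac{2}{9} = 4 ⇒ A = \frac{34}{9}.
So s(n) = \frac{34 \left(-8\right)^{n}}{9} + \frac{2}{9}.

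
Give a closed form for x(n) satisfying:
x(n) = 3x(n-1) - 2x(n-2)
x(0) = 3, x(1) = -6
Characteristic equation: x² - 3x + 2 = 0, which factors as (x - (1))(x - (2)) = 0.
Roots r₁ = 1, r₂ = 2 (distinct).
General solution: x(n) = A·(1)^n + B·(2)^n.
From x(0) = 3: A + B = 3.
From x(1) = -6: A + 2B = -6.
Solving: A = 12, B = -9.
So x(n) = 12 - 9 \cdot 2^{n}.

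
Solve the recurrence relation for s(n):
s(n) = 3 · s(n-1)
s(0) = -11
Pure geometric recurrence with ratio 3.
By induction s(n) = s(0) · (3)^n = - 11 \cdot 3^{n}.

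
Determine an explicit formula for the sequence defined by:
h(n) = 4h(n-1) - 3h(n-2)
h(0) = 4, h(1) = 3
Characteristic equation: x² - 4x + 3 = 0, which factors as (x - (3))(x - (1)) = 0.
Roots r₁ = 3, r₂ = 1 (distinct).
General solution: h(n) = A·(3)^n + B·(1)^n.
From h(0) = 4: A + B = 4.
From h(1) = 3: 3A + B = 3.
Solving: A = - \frac{1}{2}, B = \frac{9}{2}.
So h(n) = \frac{9}{2} - \frac{3^{n}}{2}.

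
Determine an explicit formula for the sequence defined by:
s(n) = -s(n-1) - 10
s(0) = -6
First-order linear non-homogeneous.
Homogeneous solution: s_h(n) = A·(-1)^n.
Try constant particular solution s_p = K: K = -K - 10 ⇒ K = -5.
General: s(n) = A·(-1)^n - 5.
Apply s(0) = -6: A - 5 = -6 ⇒ A = -1.
So s(n) = - \left(-1\right)^{n} - 5.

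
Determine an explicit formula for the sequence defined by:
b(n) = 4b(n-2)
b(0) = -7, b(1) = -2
Characteristic equation: x² - 4 = 0, which factors as (x - (2))(x - (-2)) = 0.
Roots r₁ = 2, r₂ = -2 (distinct).
General solution: b(n) = A·(2)^n + B·(-2)^n.
From b(0) = -7: A + B = -7.
From b(1) = -2: 2A - 2B = -2.
Solving: A = -4, B = -3.
So b(n) = - 3 \left(-2\right)^{n} - 4 \cdot 2^{n}.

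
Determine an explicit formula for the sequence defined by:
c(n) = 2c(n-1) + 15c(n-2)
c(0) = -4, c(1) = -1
Characteristic equation: x² - 2x - 15 = 0, which factors as (x - (-3))(x - (5)) = 0.
Roots r₁ = -3, r₂ = 5 (distinct).
General solution: c(n) = A·(-3)^n + B·(5)^n.
From c(0) = -4: A + B = -4.
From c(1) = -1: -3A + 5B = -1.
Solving: A = - \frac{19}{8}, B = - \frac{13}{8}.
So c(n) = - \frac{19 \left(-3\right)^{n}}{8} - \frac{13 \cdot 5^{n}}{8}.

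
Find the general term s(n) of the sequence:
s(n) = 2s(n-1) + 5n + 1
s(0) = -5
First-order linear with linear forcing.
Homogeneous solution: s_h(n) = A·(2)^n.
Try particular s_p(n) = pn + q. Substituting:
  pn + q = 2(p(n-1) + q) + 5n + 1.
Matching the n-coefficient: p = 2p + 5 ⇒ p = -5.
Matching constants: q = -2p + 2q + 1 ⇒ q = -11.
General: s(n) = A·(2)^n - 5 n - 11.
Apply s(0) = -5: A - 11 = -5 ⇒ A = 6.
So s(n) = 6 \cdot 2^{n} - 5 n - 11.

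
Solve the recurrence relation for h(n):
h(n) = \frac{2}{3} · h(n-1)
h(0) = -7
Pure geometric recurrence with ratio \frac{2}{3}.
By induction h(n) = h(0) · (\frac{2}{3})^n = - 7 \left(\frac{2}{3}\right)^{n}.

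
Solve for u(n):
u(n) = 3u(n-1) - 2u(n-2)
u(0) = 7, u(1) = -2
Characteristic equation: x² - 3x + 2 = 0, which factors as (x - (2))(x - (1)) = 0.
Roots r₁ = 2, r₂ = 1 (distinct).
General solution: u(n) = A·(2)^n + B·(1)^n.
From u(0) = 7: A + B = 7.
From u(1) = -2: 2A + B = -2.
Solving: A = -9, B = 16.
So u(n) = 16 - 9 \cdot 2^{n}.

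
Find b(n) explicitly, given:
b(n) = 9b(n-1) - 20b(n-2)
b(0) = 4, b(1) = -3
Characteristic equation: x² - 9x + 20 = 0, which factors as (x - (5))(x - (4)) = 0.
Roots r₁ = 5, r₂ = 4 (distinct).
General solution: b(n) = A·(5)^n + B·(4)^n.
From b(0) = 4: A + B = 4.
From b(1) = -3: 5A + 4B = -3.
Solving: A = -19, B = 23.
So b(n) = 23 \cdot 4^{n} - 19 \cdot 5^{n}.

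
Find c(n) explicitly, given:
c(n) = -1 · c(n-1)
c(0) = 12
Pure geometric recurrence with ratio -1.
By induction c(n) = c(0) · (-1)^n = 12 \left(-1\right)^{n}.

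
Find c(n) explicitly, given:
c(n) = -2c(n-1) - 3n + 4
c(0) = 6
First-order linear with linear forcing.
Homogeneous solution: c_h(n) = A·(-2)^n.
Try particular c_p(n) = pn + q. Substituting:
  pn + q = -2(p(n-1) + q) - 3n + 4.
Matching the n-coefficient: p = -2p - 3 ⇒ p = -1.
Matching constants: q = 2p - 2q + 4 ⇒ q = \frac{2}{3}.
General: c(n) = A·(-2)^n - n + \frac{2}{3}.
Apply c(0) = 6: A + \frac{2}{3} = 6 ⇒ A = \frac{16}{3}.
So c(n) = \frac{16 \left(-2\right)^{n}}{3} - n + \frac{2}{3}.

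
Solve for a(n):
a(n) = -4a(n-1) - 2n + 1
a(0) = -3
First-order linear with linear forcing.
Homogeneous solution: a_h(n) = A·(-4)^n.
Try particular a_p(n) = pn + q. Substituting:
  pn + q = -4(p(n-1) + q) - 2n + 1.
Matching the n-coefficient: p = -4p - 2 ⇒ p = - \frac{2}{5}.
Matching constants: q = 4p - 4q + 1 ⇒ q = - \frac{3}{25}.
General: a(n) = A·(-4)^n - \frac{2 n}{5} - \frac{3}{25}.
Apply a(0) = -3: A - \frac{3}{25} = -3 ⇒ A = - \frac{72}{25}.
So a(n) = - \frac{72 \left(-4\right)^{n}}{25} - \frac{2 n}{5} - \frac{3}{25}.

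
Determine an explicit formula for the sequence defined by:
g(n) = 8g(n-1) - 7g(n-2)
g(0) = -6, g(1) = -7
Characteristic equation: x² - 8x + 7 = 0, which factors as (x - (7))(x - (1)) = 0.
Roots r₁ = 7, r₂ = 1 (distinct).
General solution: g(n) = A·(7)^n + B·(1)^n.
From g(0) = -6: A + B = -6.
From g(1) = -7: 7A + B = -7.
Solving: A = - \frac{1}{6}, B = - \frac{35}{6}.
So g(n) = - \frac{7^{n}}{6} - \frac{35}{6}.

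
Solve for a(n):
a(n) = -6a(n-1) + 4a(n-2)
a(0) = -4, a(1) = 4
Characteristic equation: x² + 6x - 4 = 0.
Discriminant Δ = (-6)² + 4·(4) = 52.
Roots r₁,₂ = (-6 ± √52)/2, so r₁ = -3 + \sqrt{13}, r₂ = - \sqrt{13} - 3.
General solution: a(n) = A·r₁^n + B·r₂^n.
From the initial conditions, A + B = -4 and r₁A + r₂B = 4.
Since r₁ - r₂ = √52: A = (4 - (-4)r₂)/√52 = -2 - \frac{4 \sqrt{13}}{13}, and B = -4 - A = -2 + \frac{4 \sqrt{13}}{13}.
So a(n) = \left(-2 - \frac{4 \sqrt{13}}{13}\right)\left(-3 + \sqrt{13}\right)^n + \left(-2 + \frac{4 \sqrt{13}}{13}\right)\left(- \sqrt{13} - 3\right)^n.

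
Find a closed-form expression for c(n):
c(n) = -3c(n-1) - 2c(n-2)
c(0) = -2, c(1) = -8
Characteristic equation: x² + 3x + 2 = 0, which factors as (x - (-2))(x - (-1)) = 0.
Roots r₁ = -2, r₂ = -1 (distinct).
General solution: c(n) = A·(-2)^n + B·(-1)^n.
From c(0) = -2: A + B = -2.
From c(1) = -8: -2A - B = -8.
Solving: A = 10, B = -12.
So c(n) = - 12 \left(-1\right)^{n} + 10 \left(-2\right)^{n}.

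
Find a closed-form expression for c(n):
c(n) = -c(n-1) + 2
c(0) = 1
First-order linear non-homogeneous.
Homogeneous solution: c_h(n) = A·(-1)^n.
Try constant particular solution c_p = K: K = -K + 2 ⇒ K = 1.
General: c(n) = A·(-1)^n + 1.
Apply c(0) = 1: A + 1 = 1 ⇒ A = 0.
So c(n) = 1.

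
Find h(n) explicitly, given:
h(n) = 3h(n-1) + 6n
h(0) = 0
First-order linear with linear forcing.
Homogeneous solution: h_h(n) = A·(3)^n.
Try particular h_p(n) = pn + q. Substituting:
  pn + q = 3(p(n-1) + q) + 6n.
Matching the n-coefficient: p = 3p + 6 ⇒ p = -3.
Matching constants: q = -3p + 3q ⇒ q = - \frac{9}{2}.
General: h(n) = A·(3)^n - 3 n - \frac{9}{2}.
Apply h(0) = 0: A - \frac{9}{2} = 0 ⇒ A = \frac{9}{2}.
So h(n) = \frac{9 \cdot 3^{n}}{2} - 3 n - \frac{9}{2}.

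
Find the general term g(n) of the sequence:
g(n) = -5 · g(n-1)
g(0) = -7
Pure geometric recurrence with ratio -5.
By induction g(n) = g(0) · (-5)^n = - 7 \left(-5\right)^{n}.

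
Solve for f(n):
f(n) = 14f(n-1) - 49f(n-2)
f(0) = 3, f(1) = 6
Characteristic equation: x² - 14x + 49 = 0, which is (x - (7))².
Repeated root r = 7.
General solution: f(n) = (A + Bn)·(7)^n.
From f(0) = 3: A = 3.
From f(1) = 6: (A + B)·(7) = 6 ⇒ B = - \frac{15}{7}.
So f(n) = \left(3 - \frac{15 n}{7}\right) \cdot (7)^n.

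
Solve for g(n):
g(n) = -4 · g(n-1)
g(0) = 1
Pure geometric recurrence with ratio -4.
By induction g(n) = g(0) · (-4)^n = \left(-4\right)^{n}.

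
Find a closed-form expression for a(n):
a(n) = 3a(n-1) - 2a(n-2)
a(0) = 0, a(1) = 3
Characteristic equation: x² - 3x + 2 = 0, which factors as (x - (1))(x - (2)) = 0.
Roots r₁ = 1, r₂ = 2 (distinct).
General solution: a(n) = A·(1)^n + B·(2)^n.
From a(0) = 0: A + B = 0.
From a(1) = 3: A + 2B = 3.
Solving: A = -3, B = 3.
So a(n) = 3 \cdot 2^{n} - 3.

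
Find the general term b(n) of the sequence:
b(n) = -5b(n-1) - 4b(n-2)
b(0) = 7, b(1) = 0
Characteristic equation: x² + 5x + 4 = 0, which factors as (x - (-4))(x - (-1)) = 0.
Roots r₁ = -4, r₂ = -1 (distinct).
General solution: b(n) = A·(-4)^n + B·(-1)^n.
From b(0) = 7: A + B = 7.
From b(1) = 0: -4A - B = 0.
Solving: A = - \frac{7}{3}, B = \frac{28}{3}.
So b(n) = \frac{28 \left(-1\right)^{n}}{3} - \frac{7 \left(-4\right)^{n}}{3}.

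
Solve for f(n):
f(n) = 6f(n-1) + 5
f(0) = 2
First-order linear non-homogeneous.
Homogeneous solution: f_h(n) = A·(6)^n.
Try constant particular solution f_p = K: K = 6K + 5 ⇒ K = -1.
General: f(n) = A·(6)^n - 1.
Apply f(0) = 2: A - 1 = 2 ⇒ A = 3.
So f(n) = 3 \cdot 6^{n} - 1.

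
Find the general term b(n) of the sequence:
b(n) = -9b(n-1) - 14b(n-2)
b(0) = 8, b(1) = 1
Characteristic equation: x² + 9x + 14 = 0, which factors as (x - (-7))(x - (-2)) = 0.
Roots r₁ = -7, r₂ = -2 (distinct).
General solution: b(n) = A·(-7)^n + B·(-2)^n.
From b(0) = 8: A + B = 8.
From b(1) = 1: -7A - 2B = 1.
Solving: A = - \frac{17}{5}, B = \frac{57}{5}.
So b(n) = \frac{57 \left(-2\right)^{n}}{5} - \frac{17 \left(-7\right)^{n}}{5}.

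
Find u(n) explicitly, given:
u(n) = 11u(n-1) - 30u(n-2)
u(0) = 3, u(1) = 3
Characteristic equation: x² - 11x + 30 = 0, which factors as (x - (6))(x - (5)) = 0.
Roots r₁ = 6, r₂ = 5 (distinct).
General solution: u(n) = A·(6)^n + B·(5)^n.
From u(0) = 3: A + B = 3.
From u(1) = 3: 6A + 5B = 3.
Solving: A = -12, B = 15.
So u(n) = 15 \cdot 5^{n} - 12 \cdot 6^{n}.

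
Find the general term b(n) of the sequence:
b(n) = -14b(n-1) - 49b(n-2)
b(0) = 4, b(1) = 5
Characteristic equation: x² + 14x + 49 = 0, which is (x - (-7))².
Repeated root r = -7.
General solution: b(n) = (A + Bn)·(-7)^n.
From b(0) = 4: A = 4.
From b(1) = 5: (A + B)·(-7) = 5 ⇒ B = - \frac{33}{7}.
So b(n) = \left(4 - \frac{33 n}{7}\right) \cdot (-7)^n.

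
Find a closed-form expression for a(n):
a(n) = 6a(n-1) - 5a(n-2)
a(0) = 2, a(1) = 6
Characteristic equation: x² - 6x + 5 = 0, which factors as (x - (1))(x - (5)) = 0.
Roots r₁ = 1, r₂ = 5 (distinct).
General solution: a(n) = A·(1)^n + B·(5)^n.
From a(0) = 2: A + B = 2.
From a(1) = 6: A + 5B = 6.
Solving: A = 1, B = 1.
So a(n) = 5^{n} + 1.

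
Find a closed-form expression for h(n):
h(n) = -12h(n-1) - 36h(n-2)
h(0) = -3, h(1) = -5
Characteristic equation: x² + 12x + 36 = 0, which is (x - (-6))².
Repeated root r = -6.
General solution: h(n) = (A + Bn)·(-6)^n.
From h(0) = -3: A = -3.
From h(1) = -5: (A + B)·(-6) = -5 ⇒ B = \frac{23}{6}.
So h(n) = \left(\frac{23 n}{6} - 3\right) \cdot (-6)^n.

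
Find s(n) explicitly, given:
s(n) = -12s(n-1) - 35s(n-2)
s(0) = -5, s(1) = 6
Characteristic equation: x² + 12x + 35 = 0, which factors as (x - (-5))(x - (-7)) = 0.
Roots r₁ = -5, r₂ = -7 (distinct).
General solution: s(n) = A·(-5)^n + B·(-7)^n.
From s(0) = -5: A + B = -5.
From s(1) = 6: -5A - 7B = 6.
Solving: A = - \frac{29}{2}, B = \frac{19}{2}.
So s(n) = - \frac{29 \left(-5\right)^{n}}{2} + \frac{19 \left(-7\right)^{n}}{2}.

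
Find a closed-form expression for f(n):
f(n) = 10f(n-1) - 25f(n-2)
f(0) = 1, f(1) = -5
Characteristic equation: x² - 10x + 25 = 0, which is (x - (5))².
Repeated root r = 5.
General solution: f(n) = (A + Bn)·(5)^n.
From f(0) = 1: A = 1.
From f(1) = -5: (A + B)·(5) = -5 ⇒ B = -2.
So f(n) = \left(1 - 2 n\right) \cdot (5)^n.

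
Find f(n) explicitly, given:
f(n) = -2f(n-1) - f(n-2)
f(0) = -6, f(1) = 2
Characteristic equation: x² + 2x + 1 = 0, which is (x - (-1))².
Repeated root r = -1.
General solution: f(n) = (A + Bn)·(-1)^n.
From f(0) = -6: A = -6.
From f(1) = 2: (A + B)·(-1) = 2 ⇒ B = 4.
So f(n) = \left(4 n - 6\right) \cdot (-1)^n.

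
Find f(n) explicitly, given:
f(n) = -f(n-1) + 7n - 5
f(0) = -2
First-order linear with linear forcing.
Homogeneous solution: f_h(n) = A·(-1)^n.
Try particular f_p(n) = pn + q. Substituting:
  pn + q = -(p(n-1) + q) + 7n - 5.
Matching the n-coefficient: p = -p + 7 ⇒ p = \frac{7}{2}.
Matching constants: q = p - q - 5 ⇒ q = - \frac{3}{4}.
General: f(n) = A·(-1)^n + \frac{7 n}{2} - \frac{3}{4}.
Apply f(0) = -2: A - \frac{3}{4} = -2 ⇒ A = - \frac{5}{4}.
So f(n) = - \frac{5 \left(-1\right)^{n}}{4} + \frac{7 n}{2} - \frac{3}{4}.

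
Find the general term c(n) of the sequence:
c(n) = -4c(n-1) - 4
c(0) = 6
First-order linear non-homogeneous.
Homogeneous solution: c_h(n) = A·(-4)^n.
Try constant particular solution c_p = K: K = -4K - 4 ⇒ K = - \frac{4}{5}.
General: c(n) = A·(-4)^n - \frac{4}{5}.
Apply c(0) = 6: A - \frac{4}{5} = 6 ⇒ A = \frac{34}{5}.
So c(n) = \frac{34 \left(-4\right)^{n}}{5} - \frac{4}{5}.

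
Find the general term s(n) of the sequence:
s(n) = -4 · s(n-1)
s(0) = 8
Pure geometric recurrence with ratio -4.
By induction s(n) = s(0) · (-4)^n = 8 \left(-4\right)^{n}.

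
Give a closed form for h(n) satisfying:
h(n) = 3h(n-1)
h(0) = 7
This is a homogeneous first-order recurrence with ratio 3.
By induction h(n) = h(0) · (3)^n = 7 \cdot 3^{n}.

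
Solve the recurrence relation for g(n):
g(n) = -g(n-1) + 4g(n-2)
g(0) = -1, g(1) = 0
Characteristic equation: x² + x - 4 = 0.
Discriminant Δ = (-1)² + 4·(4) = 17.
Roots r₁,₂ = (-1 ± √17)/2, so r₁ = - \frac{1}{2} + \frac{\sqrt{17}}{2}, r₂ = - \frac{\sqrt{17}}{2} - \frac{1}{2}.
General solution: g(n) = A·r₁^n + B·r₂^n.
From the initial conditions, A + B = -1 and r₁A + r₂B = 0.
Since r₁ - r₂ = √17: A = (0 - (-1)r₂)/√17 = - \frac{1}{2} - \frac{\sqrt{17}}{34}, and B = -1 - A = - \frac{1}{2} + \frac{\sqrt{17}}{34}.
So g(n) = \left(- \frac{1}{2} - \frac{\sqrt{17}}{34}\right)\left(- \frac{1}{2} + \frac{\sqrt{17}}{2}\right)^n + \left(- \frac{1}{2} + \frac{\sqrt{17}}{34}\right)\left(- \frac{\sqrt{17}}{2} - \frac{1}{2}\right)^n.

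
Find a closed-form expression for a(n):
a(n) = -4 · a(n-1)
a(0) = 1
Pure geometric recurrence with ratio -4.
By induction a(n) = a(0) · (-4)^n = \left(-4\right)^{n}.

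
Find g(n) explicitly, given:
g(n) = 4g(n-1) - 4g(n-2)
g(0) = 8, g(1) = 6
Characteristic equation: x² - 4x + 4 = 0, which is (x - (2))².
Repeated root r = 2.
General solution: g(n) = (A + Bn)·(2)^n.
From g(0) = 8: A = 8.
From g(1) = 6: (A + B)·(2) = 6 ⇒ B = -5.
So g(n) = \left(8 - 5 n\right) \cdot (2)^n.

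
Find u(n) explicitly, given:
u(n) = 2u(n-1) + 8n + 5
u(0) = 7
First-order linear with linear forcing.
Homogeneous solution: u_h(n) = A·(2)^n.
Try particular u_p(n) = pn + q. Substituting:
  pn + q = 2(p(n-1) + q) + 8n + 5.
Matching the n-coefficient: p = 2p + 8 ⇒ p = -8.
Matching constants: q = -2p + 2q + 5 ⇒ q = -21.
General: u(n) = A·(2)^n - 8 n - 21.
Apply u(0) = 7: A - 21 = 7 ⇒ A = 28.
So u(n) = 28 \cdot 2^{n} - 8 n - 21.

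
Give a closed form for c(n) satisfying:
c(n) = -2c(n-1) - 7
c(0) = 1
First-order linear non-homogeneous.
Homogeneous solution: c_h(n) = A·(-2)^n.
Try constant particular solution c_p = K: K = -2K - 7 ⇒ K = - \frac{7}{3}.
General: c(n) = A·(-2)^n - \frac{7}{3}.
Apply c(0) = 1: A - \frac{7}{3} = 1 ⇒ A = \frac{10}{3}.
So c(n) = \frac{10 \left(-2\right)^{n}}{3} - \frac{7}{3}.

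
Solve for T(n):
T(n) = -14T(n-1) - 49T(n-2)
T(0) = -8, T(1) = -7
Characteristic equation: x² + 14x + 49 = 0, which is (x - (-7))².
Repeated root r = -7.
General solution: T(n) = (A + Bn)·(-7)^n.
From T(0) = -8: A = -8.
From T(1) = -7: (A + B)·(-7) = -7 ⇒ B = 9.
So T(n) = \left(9 n - 8\right) \cdot (-7)^n.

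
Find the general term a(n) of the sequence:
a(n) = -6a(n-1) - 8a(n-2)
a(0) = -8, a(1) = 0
Characteristic equation: x² + 6x + 8 = 0, which factors as (x - (-2))(x - (-4)) = 0.
Roots r₁ = -2, r₂ = -4 (distinct).
General solution: a(n) = A·(-2)^n + B·(-4)^n.
From a(0) = -8: A + B = -8.
From a(1) = 0: -2A - 4B = 0.
Solving: A = -16, B = 8.
So a(n) = - 16 \left(-2\right)^{n} + 8 \left(-4\right)^{n}.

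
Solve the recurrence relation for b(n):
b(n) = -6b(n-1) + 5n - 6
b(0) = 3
First-order linear with linear forcing.
Homogeneous solution: b_h(n) = A·(-6)^n.
Try particular b_p(n) = pn + q. Substituting:
  pn + q = -6(p(n-1) + q) + 5n - 6.
Matching the n-coefficient: p = -6p + 5 ⇒ p = \frac{5}{7}.
Matching constants: q = 6p - 6q - 6 ⇒ q = - \frac{12}{49}.
General: b(n) = A·(-6)^n + \frac{5 n}{7} - \frac{12}{49}.
Apply b(0) = 3: A - \frac{12}{49} = 3 ⇒ A = \frac{159}{49}.
So b(n) = \frac{159 \left(-6\right)^{n}}{49} + \frac{5 n}{7} - \frac{12}{49}.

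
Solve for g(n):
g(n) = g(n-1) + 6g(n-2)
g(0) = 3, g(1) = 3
Characteristic equation: x² - x - 6 = 0, which factors as (x - (3))(x - (-2)) = 0.
Roots r₁ = 3, r₂ = -2 (distinct).
General solution: g(n) = A·(3)^n + B·(-2)^n.
From g(0) = 3: A + B = 3.
From g(1) = 3: 3A - 2B = 3.
Solving: A = \frac{9}{5}, B = \frac{6}{5}.
So g(n) = \frac{6 \left(-2\right)^{n}}{5} + \frac{9 \cdot 3^{n}}{5}.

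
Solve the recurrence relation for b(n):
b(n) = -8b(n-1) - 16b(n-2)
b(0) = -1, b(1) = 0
Characteristic equation: x² + 8x + 16 = 0, which is (x - (-4))².
Repeated root r = -4.
General solution: b(n) = (A + Bn)·(-4)^n.
From b(0) = -1: A = -1.
From b(1) = 0: (A + B)·(-4) = 0 ⇒ B = 1.
So b(n) = \left(n - 1\right) \cdot (-4)^n.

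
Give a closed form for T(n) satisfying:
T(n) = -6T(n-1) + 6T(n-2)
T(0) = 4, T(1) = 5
Characteristic equation: x² + 6x - 6 = 0.
Discriminant Δ = (-6)² + 4·(6) = 60.
Roots r₁,₂ = (-6 ± √60)/2, so r₁ = -3 + \sqrt{15}, r₂ = - \sqrt{15} - 3.
General solution: T(n) = A·r₁^n + B·r₂^n.
From the initial conditions, A + B = 4 and r₁A + r₂B = 5.
Since r₁ - r₂ = √60: A = (5 - (4)r₂)/√60 = 2 + \frac{17 \sqrt{15}}{30}, and B = 4 - A = 2 - \frac{17 \sqrt{15}}{30}.
So T(n) = \left(2 + \frac{17 \sqrt{15}}{30}\right)\left(-3 + \sqrt{15}\right)^n + \left(2 - \frac{17 \sqrt{15}}{30}\right)\left(- \sqrt{15} - 3\right)^n.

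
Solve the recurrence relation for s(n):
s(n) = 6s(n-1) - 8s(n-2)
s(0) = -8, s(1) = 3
Characteristic equation: x² - 6x + 8 = 0, which factors as (x - (2))(x - (4)) = 0.
Roots r₁ = 2, r₂ = 4 (distinct).
General solution: s(n) = A·(2)^n + B·(4)^n.
From s(0) = -8: A + B = -8.
From s(1) = 3: 2A + 4B = 3.
Solving: A = - \frac{35}{2}, B = \frac{19}{2}.
So s(n) = - \frac{35 \cdot 2^{n}}{2} + \frac{19 \cdot 4^{n}}{2}.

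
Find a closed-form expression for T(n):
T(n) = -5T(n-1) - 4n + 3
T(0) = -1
First-order linear with linear forcing.
Homogeneous solution: T_h(n) = A·(-5)^n.
Try particular T_p(n) = pn + q. Substituting:
  pn + q = -5(p(n-1) + q) - 4n + 3.
Matching the n-coefficient: p = -5p - 4 ⇒ p = - \frac{2}{3}.
Matching constants: q = 5p - 5q + 3 ⇒ q = - \frac{1}{18}.
General: T(n) = A·(-5)^n - \frac{2 n}{3} - \frac{1}{18}.
Apply T(0) = -1: A - \frac{1}{18} = -1 ⇒ A = - \frac{17}{18}.
So T(n) = - \frac{17 \left(-5\right)^{n}}{18} - \frac{2 n}{3} - \frac{1}{18}.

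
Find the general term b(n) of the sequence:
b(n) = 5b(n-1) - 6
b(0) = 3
First-order linear non-homogeneous.
Homogeneous solution: b_h(n) = A·(5)^n.
Try constant particular solution b_p = K: K = 5K - 6 ⇒ K = \frac{3}{2}.
General: b(n) = A·(5)^n + \frac{3}{2}.
Apply b(0) = 3: A + \frac{3}{2} = 3 ⇒ A = \frac{3}{2}.
So b(n) = \frac{3 \cdot 5^{n}}{2} + \frac{3}{2}.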